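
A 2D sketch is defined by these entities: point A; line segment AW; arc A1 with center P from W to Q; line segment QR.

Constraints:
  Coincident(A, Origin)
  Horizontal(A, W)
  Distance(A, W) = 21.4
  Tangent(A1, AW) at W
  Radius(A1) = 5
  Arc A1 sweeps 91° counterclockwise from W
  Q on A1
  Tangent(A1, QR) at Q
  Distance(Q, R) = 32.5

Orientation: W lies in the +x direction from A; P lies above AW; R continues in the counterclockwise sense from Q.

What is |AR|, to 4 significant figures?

45.60

A is at the origin; AW is horizontal with |AW| = 21.4 and W on the +x side, so W = (21.40, 0.000). A1 meets AW tangentially, so PW is at right angles to AW, so P = W + (0, 5) = (21.40, 5.000). On A1, W sits at bearing -90° from P; a 91° counterclockwise sweep puts Q at bearing 1°, so Q = P + 5.0·(cos 1°, sin 1°) = (26.40, 5.087). Tangency of A1 to QR means the radius PQ is perpendicular to QR, so QR runs along (−sin 1°, cos 1°); with |QR| = 32.5, R = (25.83, 37.58). Then |AR| = |R − A| = 45.60.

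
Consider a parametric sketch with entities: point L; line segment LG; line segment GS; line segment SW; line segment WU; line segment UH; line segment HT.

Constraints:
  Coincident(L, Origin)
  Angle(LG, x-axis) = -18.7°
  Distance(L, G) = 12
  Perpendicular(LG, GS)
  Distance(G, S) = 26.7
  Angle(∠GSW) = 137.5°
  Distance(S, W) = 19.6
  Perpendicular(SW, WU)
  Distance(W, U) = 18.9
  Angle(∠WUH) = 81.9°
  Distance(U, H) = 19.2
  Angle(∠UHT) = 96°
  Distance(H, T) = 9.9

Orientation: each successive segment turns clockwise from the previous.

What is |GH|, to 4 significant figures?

20.36

L is at the origin; LG runs at -18.7° with length 12.0, so G = (11.37, -3.847). LG ⟂ GS, so GS runs at -108.7°; with |GS| = 26.7, S = (2.806, -29.14). ∠GSW = 137.5° gives SW at -151.2° from the x-axis; with |SW| = 19.6, W = (-14.37, -38.58). SW ⟂ WU, so WU runs at 118.8°; with |WU| = 18.9, U = (-23.47, -22.02). ∠WUH = 81.9° gives UH at 20.70° from the x-axis; with |UH| = 19.2, H = (-5.514, -15.23). Then |GH| = |H − G| = 20.36.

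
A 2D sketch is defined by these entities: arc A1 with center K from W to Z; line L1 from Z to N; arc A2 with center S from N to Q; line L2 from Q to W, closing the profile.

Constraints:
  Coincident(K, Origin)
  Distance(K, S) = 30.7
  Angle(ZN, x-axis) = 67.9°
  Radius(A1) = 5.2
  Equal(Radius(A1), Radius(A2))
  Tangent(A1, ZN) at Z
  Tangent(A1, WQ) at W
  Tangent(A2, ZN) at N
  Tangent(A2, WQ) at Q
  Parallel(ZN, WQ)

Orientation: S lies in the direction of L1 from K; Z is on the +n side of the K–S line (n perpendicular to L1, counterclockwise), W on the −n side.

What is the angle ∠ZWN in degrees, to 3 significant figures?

71.3°

The slot axis is L1's direction at 67.9°, so u = (cos 67.9°, sin 67.9°) = (0.376, 0.927) and n = (−sin 67.9°, cos 67.9°) = (-0.927, 0.376). K is at the origin and S lies 30.7 along u from K, so S = 30.7·u = (11.6, 28.4). Tangency of A1 to both parallel lines with radius 5.2 puts Z and W at K ± 5.2·n: Z = (-4.82, 1.96), W = (4.82, -1.96). Equal radii place N and Q the same way about S: N = S + 5.2·n = (6.73, 30.4), Q = S − 5.2·n = (16.4, 26.5). Then cos ∠ZWN = WZ·WN / (|WZ||WN|), giving 71.3°.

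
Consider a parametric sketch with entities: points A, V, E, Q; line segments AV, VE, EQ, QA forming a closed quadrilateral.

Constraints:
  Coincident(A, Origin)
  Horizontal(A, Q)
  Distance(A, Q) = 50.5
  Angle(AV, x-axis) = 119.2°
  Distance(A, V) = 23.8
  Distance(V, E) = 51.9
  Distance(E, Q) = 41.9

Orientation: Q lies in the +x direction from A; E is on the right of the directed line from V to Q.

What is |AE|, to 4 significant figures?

28.14

Checks: |VE| = 51.90 ✓; |EQ| = 41.90 ✓.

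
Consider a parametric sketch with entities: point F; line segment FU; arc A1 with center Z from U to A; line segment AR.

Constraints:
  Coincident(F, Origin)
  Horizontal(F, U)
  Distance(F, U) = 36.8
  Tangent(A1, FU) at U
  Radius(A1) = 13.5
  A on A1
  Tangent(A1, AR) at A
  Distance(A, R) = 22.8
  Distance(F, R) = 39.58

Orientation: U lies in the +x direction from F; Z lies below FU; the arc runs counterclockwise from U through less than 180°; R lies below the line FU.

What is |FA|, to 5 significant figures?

26.126

Checks: ∠(ZU, UF) = 90.00° ✓; |ZU| = 13.50 ✓; |ZA| = 13.50 ✓; ∠(ZA, AR) = 90.00° ✓; |AR| = 22.80 ✓; |FR| = 39.58 ✓.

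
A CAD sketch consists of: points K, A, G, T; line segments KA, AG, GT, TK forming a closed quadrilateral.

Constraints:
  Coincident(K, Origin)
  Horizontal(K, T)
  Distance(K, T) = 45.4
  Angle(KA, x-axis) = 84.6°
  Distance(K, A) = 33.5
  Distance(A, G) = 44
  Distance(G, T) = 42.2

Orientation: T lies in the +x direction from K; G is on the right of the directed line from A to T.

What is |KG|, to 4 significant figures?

11.56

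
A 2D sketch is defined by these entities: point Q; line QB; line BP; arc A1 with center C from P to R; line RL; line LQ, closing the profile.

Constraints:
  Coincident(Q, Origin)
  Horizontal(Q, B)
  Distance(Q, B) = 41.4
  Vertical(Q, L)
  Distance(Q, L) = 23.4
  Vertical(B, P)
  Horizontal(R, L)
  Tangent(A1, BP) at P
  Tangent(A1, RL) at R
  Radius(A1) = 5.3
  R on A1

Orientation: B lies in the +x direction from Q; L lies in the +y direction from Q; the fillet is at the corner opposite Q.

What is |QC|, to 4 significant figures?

40.38

Q is at the origin; Q and B share the same y with |QB| = 41.4 and B on the +x side, so B = (41.40, 0.000). Q and L share the same x with |QL| = 23.4 and L on the +y side, so L = (0.000, 23.40). The virtual corner opposite Q is at (41.40, 23.40). A1 meets BP tangentially, so CP is at right angles to BP and since A1 is tangent to RL there, CR ⟂ RL, with radius 5.3, so the center C sits 5.3 in from both sides at C = (36.10, 18.10). Then |QC| = |C − Q| = 40.38.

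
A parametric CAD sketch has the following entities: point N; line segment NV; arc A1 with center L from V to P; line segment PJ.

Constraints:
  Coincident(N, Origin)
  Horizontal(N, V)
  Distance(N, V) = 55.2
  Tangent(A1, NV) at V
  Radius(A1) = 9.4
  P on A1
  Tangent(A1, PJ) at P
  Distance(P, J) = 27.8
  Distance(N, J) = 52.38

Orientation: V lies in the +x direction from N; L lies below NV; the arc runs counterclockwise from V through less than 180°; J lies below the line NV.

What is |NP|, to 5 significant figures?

46.619

Checks: |LP| = 9.400 ✓; ∠(LP, PJ) = 90.00° ✓; |PJ| = 27.80 ✓; |NJ| = 52.38 ✓.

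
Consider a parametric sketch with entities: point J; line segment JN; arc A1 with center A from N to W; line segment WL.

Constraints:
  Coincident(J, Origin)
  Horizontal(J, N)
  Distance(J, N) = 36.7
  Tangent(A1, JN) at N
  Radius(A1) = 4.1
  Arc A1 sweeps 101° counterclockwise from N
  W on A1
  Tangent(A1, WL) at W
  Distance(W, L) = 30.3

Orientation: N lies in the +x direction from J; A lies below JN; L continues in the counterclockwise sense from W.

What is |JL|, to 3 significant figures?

51.7

J is at the origin; J and N share the same y with |JN| = 36.7 and N on the +x side, so N = (36.7, 0.00). Since A1 is tangent to JN there, AN ⟂ JN, so A = N + (0, -4.1) = (36.7, -4.10). On A1, N sits at bearing 90° from A; a 101° counterclockwise sweep puts W at bearing 191°, so W = A + 4.1·(cos 191°, sin 191°) = (32.7, -4.88). Tangency of A1 to WL means the radius AW is perpendicular to WL, so WL runs along (−sin 191°, cos 191°); with |WL| = 30.3, L = (38.5, -34.6). Then |JL| = |L − J| = 51.7.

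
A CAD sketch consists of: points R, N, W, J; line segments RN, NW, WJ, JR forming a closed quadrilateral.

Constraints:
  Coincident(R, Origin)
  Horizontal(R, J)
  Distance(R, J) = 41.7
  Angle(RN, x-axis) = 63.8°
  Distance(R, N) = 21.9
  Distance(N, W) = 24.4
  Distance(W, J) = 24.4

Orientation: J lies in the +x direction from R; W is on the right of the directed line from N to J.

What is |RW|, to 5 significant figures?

17.879

R is at the origin; RJ is horizontal with |RJ| = 41.7 and J in +x, so J = (41.7, 0). RN runs at 63.8° with |RN| = 21.9, so N = (9.6690, 19.650). W is determined by |NW| = 24.4 and |WJ| = 24.4 together: it lies at the intersection of circle(N, 24.4) and circle(J, 24.4). With |NJ| = 37.578, the foot of the radical line on NJ is 18.789 from N and the perpendicular offset is √(24.4² − 18.789²) = 15.567. Taking the right-of-NJ solution: W = (17.544, -3.4442).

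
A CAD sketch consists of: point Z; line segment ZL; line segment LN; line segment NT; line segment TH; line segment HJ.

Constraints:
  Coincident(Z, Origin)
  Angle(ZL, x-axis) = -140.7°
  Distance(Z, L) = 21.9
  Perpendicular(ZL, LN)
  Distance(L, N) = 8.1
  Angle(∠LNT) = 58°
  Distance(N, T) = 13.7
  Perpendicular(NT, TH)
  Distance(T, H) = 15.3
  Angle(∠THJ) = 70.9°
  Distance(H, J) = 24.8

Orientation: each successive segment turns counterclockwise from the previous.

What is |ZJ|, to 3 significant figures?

34.7

Z is at the origin; ZL runs at -140.7° with length 21.9, so L = (-16.9, -13.9). The perpendicularity gives LN at right angles to ZL, so LN runs at -50.7°; with |LN| = 8.1, N = (-11.8, -20.1). ∠LNT = 58.0° gives NT at 71.3° from the x-axis; with |NT| = 13.7, T = (-7.42, -7.16). NT is perpendicular to TH, so TH runs at 161°; with |TH| = 15.3, H = (-21.9, -2.26). ∠THJ = 70.9° gives HJ at -89.6° from the x-axis; with |HJ| = 24.8, J = (-21.7, -27.1). Then |ZJ| = |J − Z| = 34.7.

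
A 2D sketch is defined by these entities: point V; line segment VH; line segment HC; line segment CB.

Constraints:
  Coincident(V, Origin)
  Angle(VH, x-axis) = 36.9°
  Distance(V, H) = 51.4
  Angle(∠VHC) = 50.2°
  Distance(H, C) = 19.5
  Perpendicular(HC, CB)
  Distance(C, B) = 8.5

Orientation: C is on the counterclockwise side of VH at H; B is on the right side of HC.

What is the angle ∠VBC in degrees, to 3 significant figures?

15.6°

V is at the origin; VH runs at 36.9° with length 51.4, so H = 51.4·(cos 36.9°, sin 36.9°) = (41.1, 30.9). ∠VHC = 50.2°, so HC runs at 36.9° + (180° − 50.2°) = 167° from the x-axis; with |HC| = 19.5, C = H + 19.5·(cos 167°, sin 167°) = (22.1, 35.3). HC is perpendicular to CB; with |CB| = 8.5 on the right of HC, B = C + 8.5·(0.230, 0.973) = (24.1, 43.6). Then cos ∠VBC = BV·BC / (|BV||BC|), giving 15.6°.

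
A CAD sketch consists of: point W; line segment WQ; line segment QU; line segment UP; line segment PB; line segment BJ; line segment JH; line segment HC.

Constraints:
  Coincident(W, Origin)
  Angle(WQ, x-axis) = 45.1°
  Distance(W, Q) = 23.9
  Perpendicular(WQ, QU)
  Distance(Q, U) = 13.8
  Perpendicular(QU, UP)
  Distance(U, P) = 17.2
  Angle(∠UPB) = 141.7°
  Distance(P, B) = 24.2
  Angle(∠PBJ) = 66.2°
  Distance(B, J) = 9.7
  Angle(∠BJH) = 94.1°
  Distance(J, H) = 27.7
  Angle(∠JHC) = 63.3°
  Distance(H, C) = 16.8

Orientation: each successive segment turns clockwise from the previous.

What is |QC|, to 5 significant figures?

35.396

W is at the origin; WQ runs at 45.1° with length 23.9, so Q = (16.870, 16.929). The perpendicularity gives QU at right angles to WQ, so QU runs at -44.900°; with |QU| = 13.8, U = (26.645, 7.1883). QU ⟂ UP, so UP runs at -134.90°; with |UP| = 17.2, P = (14.504, -4.9952). ∠UPB = 141.7° gives PB at -173.20° from the x-axis; with |PB| = 24.2, B = (-9.5253, -7.8605). ∠PBJ = 66.2° gives BJ at 73.000° from the x-axis; with |BJ| = 9.7, J = (-6.6893, 1.4156). ∠BJH = 94.1° gives JH at -12.900° from the x-axis; with |JH| = 27.7, H = (20.312, -4.7684). ∠JHC = 63.3° gives HC at -129.60° from the x-axis; with |HC| = 16.8, C = (9.6028, -17.713). Then |QC| = |C − Q| = 35.396.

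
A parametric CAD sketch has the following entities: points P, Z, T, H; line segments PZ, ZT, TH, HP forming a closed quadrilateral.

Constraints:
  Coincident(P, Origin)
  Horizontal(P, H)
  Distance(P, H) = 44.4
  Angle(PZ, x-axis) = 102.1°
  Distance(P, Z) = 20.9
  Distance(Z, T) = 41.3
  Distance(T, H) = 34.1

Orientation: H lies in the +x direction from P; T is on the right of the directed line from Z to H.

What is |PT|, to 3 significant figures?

21.8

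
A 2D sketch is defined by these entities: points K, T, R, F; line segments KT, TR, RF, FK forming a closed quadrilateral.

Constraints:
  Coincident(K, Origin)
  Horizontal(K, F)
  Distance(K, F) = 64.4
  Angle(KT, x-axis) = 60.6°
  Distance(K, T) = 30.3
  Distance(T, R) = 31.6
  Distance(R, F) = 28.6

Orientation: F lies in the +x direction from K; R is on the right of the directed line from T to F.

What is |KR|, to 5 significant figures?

36.054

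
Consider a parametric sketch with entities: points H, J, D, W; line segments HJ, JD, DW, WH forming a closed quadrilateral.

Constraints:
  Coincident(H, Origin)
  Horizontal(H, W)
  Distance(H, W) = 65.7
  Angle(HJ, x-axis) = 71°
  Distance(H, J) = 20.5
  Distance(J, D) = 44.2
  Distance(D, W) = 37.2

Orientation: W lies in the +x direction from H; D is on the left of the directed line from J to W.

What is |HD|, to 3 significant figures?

58.9

H is at the origin; H and W share the same y with |HW| = 65.7 and W in +x, so W = (65.7, 0). HJ runs at 71.0° with |HJ| = 20.5, so J = (6.67, 19.4). D is determined by |JD| = 44.2 and |DW| = 37.2 together: it lies at the intersection of circle(J, 44.2) and circle(W, 37.2). With |JW| = 62.1, the foot of the radical line on JW is 35.6 from J and the perpendicular offset is √(44.2² − 35.6²) = 26.1. Taking the left-of-JW solution: D = (48.7, 33.1).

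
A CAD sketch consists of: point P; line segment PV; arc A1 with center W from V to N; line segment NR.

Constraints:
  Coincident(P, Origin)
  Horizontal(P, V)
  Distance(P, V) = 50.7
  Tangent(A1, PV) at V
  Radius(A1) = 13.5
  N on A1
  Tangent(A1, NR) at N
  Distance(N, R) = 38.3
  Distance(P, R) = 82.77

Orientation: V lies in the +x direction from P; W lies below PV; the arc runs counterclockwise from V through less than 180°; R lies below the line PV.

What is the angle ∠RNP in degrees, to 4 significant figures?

158.3°

P is at the origin; P and V share the same y with |PV| = 50.7 and V on the +x side, so V = (50.70, 0.000). A1 meets PV tangentially, so WV is at right angles to PV, so W = V + (0, -13.5) = (50.70, -13.50). Since WN ⟂ NR (tangency), |WR| = √(13.5² + 38.3²) = 40.61 regardless of where N sits on A1. So R lies on both circle(P, 82.77) and circle(W, 40.61); the below-PV intersection is R = (64.70, -51.62). N is the foot of the tangent from R: N = (40.30, -22.10).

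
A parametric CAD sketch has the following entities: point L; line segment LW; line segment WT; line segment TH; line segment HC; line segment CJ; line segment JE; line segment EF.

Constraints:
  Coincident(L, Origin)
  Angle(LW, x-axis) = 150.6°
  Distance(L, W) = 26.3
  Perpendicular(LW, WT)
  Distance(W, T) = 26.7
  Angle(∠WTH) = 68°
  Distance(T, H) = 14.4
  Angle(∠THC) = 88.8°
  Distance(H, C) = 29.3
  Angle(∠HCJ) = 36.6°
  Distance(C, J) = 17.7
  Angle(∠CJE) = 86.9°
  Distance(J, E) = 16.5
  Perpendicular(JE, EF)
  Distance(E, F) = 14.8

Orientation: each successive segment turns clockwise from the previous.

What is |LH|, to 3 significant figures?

24.9

LW is perpendicular to WT, so WT runs at 60.6°; with |WT| = 26.7, T = (-9.81, 36.2). ∠WTH = 68.0° gives TH at -51.4° from the x-axis; with |TH| = 14.4, H = (-0.822, 24.9). Then |LH| = |H − L| = 24.9.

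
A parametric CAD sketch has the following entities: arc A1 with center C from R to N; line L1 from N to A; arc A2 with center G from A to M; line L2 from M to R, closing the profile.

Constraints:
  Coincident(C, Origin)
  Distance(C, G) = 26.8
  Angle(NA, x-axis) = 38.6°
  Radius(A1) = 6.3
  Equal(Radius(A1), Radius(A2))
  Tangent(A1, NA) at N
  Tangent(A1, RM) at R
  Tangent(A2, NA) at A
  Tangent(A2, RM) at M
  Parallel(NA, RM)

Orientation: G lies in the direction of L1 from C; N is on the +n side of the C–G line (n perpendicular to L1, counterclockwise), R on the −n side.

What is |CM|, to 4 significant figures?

27.53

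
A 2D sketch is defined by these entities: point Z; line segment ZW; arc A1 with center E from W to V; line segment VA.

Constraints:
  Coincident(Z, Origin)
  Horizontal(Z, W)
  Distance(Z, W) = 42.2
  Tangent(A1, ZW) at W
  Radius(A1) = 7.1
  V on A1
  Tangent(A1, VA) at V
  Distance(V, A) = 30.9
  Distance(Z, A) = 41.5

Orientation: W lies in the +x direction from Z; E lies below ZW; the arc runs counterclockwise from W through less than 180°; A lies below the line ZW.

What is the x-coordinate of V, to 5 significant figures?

35.565

Checks: ∠(EW, WZ) = 90.00° ✓; |EW| = 7.100 ✓; |EV| = 7.100 ✓; ∠(EV, VA) = 90.00° ✓; |VA| = 30.90 ✓; |ZA| = 41.50 ✓.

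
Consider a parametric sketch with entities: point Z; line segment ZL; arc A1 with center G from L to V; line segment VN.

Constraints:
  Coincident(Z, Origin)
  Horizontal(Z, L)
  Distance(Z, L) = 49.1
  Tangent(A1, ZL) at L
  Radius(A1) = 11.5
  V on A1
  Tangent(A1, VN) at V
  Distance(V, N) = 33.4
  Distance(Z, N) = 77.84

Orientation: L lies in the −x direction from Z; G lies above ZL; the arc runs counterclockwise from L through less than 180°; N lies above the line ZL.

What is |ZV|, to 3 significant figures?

45.5

Checks: |GV| = 11.50 ✓; ∠(GV, VN) = 90.00° ✓; |VN| = 33.40 ✓; |ZN| = 77.84 ✓.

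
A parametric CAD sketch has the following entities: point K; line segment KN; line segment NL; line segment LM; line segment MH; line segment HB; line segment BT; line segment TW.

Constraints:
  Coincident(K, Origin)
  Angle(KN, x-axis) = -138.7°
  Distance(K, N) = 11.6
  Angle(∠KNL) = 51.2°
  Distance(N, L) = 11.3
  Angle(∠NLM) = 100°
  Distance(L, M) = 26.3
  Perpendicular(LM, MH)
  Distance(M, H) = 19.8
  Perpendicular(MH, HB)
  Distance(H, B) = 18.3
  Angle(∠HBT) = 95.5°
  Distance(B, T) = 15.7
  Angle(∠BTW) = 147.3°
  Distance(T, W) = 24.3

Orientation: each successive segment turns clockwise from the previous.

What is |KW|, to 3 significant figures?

24.8

K is at the origin; KN runs at -138.7° with length 11.6, so N = (-8.71, -7.66). ∠KNL = 51.2° gives NL at 92.5° from the x-axis; with |NL| = 11.3, L = (-9.21, 3.63). ∠NLM = 100.0° gives LM at 12.5° from the x-axis; with |LM| = 26.3, M = (16.5, 9.33). LM ⟂ MH, so MH runs at -77.5°; with |MH| = 19.8, H = (20.8, -10.0). The perpendicularity gives HB at right angles to MH, so HB runs at -168°; with |HB| = 18.3, B = (2.89, -14.0). ∠HBT = 95.5° gives BT at 108° from the x-axis; with |BT| = 15.7, T = (-1.96, 0.966). ∠BTW = 147.3° gives TW at 75.3° from the x-axis; with |TW| = 24.3, W = (4.20, 24.5). Then |KW| = |W − K| = 24.8.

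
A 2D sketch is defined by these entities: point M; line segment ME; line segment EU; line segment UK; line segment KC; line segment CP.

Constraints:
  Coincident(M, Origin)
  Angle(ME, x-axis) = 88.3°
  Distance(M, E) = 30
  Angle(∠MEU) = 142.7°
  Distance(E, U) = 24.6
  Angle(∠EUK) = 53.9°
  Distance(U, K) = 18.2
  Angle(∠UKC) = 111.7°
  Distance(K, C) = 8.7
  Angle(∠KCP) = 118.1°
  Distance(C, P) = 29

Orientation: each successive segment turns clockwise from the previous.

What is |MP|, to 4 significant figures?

40.58

M is at the origin; ME runs at 88.3° with length 30.0, so E = (0.8900, 29.99). ∠MEU = 142.7° gives EU at 51.00° from the x-axis; with |EU| = 24.6, U = (16.37, 49.10). ∠EUK = 53.9° gives UK at -75.10° from the x-axis; with |UK| = 18.2, K = (21.05, 31.52). ∠UKC = 111.7° gives KC at -143.4° from the x-axis; with |KC| = 8.7, C = (14.07, 26.33). ∠KCP = 118.1° gives CP at 154.7° from the x-axis; with |CP| = 29.0, P = (-12.15, 38.72). Then |MP| = |P − M| = 40.58.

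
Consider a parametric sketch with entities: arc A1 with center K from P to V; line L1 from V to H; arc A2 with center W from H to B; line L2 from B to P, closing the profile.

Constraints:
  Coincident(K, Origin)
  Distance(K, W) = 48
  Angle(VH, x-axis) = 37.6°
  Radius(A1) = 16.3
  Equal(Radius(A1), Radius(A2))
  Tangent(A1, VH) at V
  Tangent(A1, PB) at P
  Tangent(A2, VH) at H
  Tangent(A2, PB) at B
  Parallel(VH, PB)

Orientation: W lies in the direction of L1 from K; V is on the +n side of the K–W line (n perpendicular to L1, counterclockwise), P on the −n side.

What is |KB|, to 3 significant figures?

50.7

Tangency of A1 to both parallel lines with radius 16.3 puts V and P at K ± 16.3·n: V = (-9.95, 12.9), P = (9.95, -12.9). Equal radii place H and B the same way about W: H = W + 16.3·n = (28.1, 42.2), B = W − 16.3·n = (48.0, 16.4). Then |KB| = |B − K| = 50.7.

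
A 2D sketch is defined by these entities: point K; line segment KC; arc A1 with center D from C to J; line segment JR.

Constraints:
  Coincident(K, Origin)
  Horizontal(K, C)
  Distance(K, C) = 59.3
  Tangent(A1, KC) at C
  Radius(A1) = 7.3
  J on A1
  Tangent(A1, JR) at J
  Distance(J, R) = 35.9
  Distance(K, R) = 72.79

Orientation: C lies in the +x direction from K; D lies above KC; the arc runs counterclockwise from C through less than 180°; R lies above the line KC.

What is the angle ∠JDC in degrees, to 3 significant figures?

103°

Checks: |DC| = 7.300 ✓; |DJ| = 7.300 ✓; ∠(DJ, JR) = 90.00° ✓; |JR| = 35.90 ✓; |KR| = 72.79 ✓.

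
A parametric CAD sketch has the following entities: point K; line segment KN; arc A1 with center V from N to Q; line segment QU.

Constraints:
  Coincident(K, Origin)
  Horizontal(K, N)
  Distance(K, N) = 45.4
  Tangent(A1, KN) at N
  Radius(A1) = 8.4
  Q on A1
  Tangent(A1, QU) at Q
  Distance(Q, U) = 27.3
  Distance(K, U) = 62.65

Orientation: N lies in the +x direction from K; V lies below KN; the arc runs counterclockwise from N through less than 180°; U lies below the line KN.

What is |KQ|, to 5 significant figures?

39.978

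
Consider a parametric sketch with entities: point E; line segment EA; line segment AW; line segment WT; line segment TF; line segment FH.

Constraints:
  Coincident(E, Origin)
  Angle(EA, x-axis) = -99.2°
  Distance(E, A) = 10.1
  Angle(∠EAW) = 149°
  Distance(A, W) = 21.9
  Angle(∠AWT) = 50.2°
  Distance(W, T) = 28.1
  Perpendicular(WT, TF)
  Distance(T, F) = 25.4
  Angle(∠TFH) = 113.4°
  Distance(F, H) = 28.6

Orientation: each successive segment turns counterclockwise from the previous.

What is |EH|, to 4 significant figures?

27.33

E is at the origin; EA runs at -99.2° with length 10.1, so A = (-1.615, -9.970). ∠EAW = 149.0° gives AW at -68.20° from the x-axis; with |AW| = 21.9, W = (6.518, -30.30). ∠AWT = 50.2° gives WT at 61.60° from the x-axis; with |WT| = 28.1, T = (19.88, -5.586). The perpendicularity gives TF at right angles to WT, so TF runs at 151.6°; with |TF| = 25.4, F = (-2.460, 6.495). ∠TFH = 113.4° gives FH at -141.8° from the x-axis; with |FH| = 28.6, H = (-24.94, -11.19). Then |EH| = |H − E| = 27.33.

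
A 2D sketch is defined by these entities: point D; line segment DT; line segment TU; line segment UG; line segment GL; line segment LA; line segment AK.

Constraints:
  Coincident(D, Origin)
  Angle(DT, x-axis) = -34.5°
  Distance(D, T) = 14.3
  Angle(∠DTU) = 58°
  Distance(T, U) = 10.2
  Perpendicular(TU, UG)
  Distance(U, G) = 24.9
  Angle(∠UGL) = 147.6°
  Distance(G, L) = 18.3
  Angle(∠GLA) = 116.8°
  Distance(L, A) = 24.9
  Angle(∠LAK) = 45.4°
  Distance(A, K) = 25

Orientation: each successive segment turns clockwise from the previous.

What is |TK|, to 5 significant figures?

22.522

D is at the origin; DT runs at -34.5° with length 14.3, so T = (11.785, -8.0996). ∠DTU = 58.0° gives TU at -156.50° from the x-axis; with |TU| = 10.2, U = (2.4310, -12.167). TU ⟂ UG, so UG runs at 113.50°; with |UG| = 24.9, G = (-7.4979, 10.668). ∠UGL = 147.6° gives GL at 81.100° from the x-axis; with |GL| = 18.3, L = (-4.6667, 28.748). ∠GLA = 116.8° gives LA at 17.900° from the x-axis; with |LA| = 24.9, A = (19.028, 36.401). ∠LAK = 45.4° gives AK at -116.70° from the x-axis; with |AK| = 25.0, K = (7.7951, 14.067). Then |TK| = |K − T| = 22.522.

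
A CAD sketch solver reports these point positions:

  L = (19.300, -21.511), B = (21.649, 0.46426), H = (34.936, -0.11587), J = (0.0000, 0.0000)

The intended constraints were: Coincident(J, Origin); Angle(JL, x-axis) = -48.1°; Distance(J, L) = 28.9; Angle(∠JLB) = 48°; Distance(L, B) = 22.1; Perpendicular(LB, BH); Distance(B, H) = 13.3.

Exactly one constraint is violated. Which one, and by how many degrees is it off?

Perpendicular(LB, BH) — off by 3.60°.

J = (0.00, 0.00) ✓; JL at -48.10° ✓; |JL| = 28.90 ✓; ∠JLB = 48.00° ✓; |LB| = 22.10 ✓; ∠(LB, BH) = 86.40° ✗; |BH| = 13.30 ✓.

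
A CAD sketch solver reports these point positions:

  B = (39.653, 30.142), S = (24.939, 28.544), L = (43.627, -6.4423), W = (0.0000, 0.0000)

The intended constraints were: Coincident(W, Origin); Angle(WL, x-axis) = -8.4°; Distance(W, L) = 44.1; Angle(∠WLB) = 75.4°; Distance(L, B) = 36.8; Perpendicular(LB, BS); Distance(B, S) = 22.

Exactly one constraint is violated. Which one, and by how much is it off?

Distance(B, S) = 22 — off by 7.20.

W = (0.00, 0.00) ✓; WL at -8.400° ✓; |WL| = 44.10 ✓; ∠WLB = 75.40° ✓; |LB| = 36.80 ✓; ∠(LB, BS) = 90.00° ✓; |BS| = 14.80 ✗.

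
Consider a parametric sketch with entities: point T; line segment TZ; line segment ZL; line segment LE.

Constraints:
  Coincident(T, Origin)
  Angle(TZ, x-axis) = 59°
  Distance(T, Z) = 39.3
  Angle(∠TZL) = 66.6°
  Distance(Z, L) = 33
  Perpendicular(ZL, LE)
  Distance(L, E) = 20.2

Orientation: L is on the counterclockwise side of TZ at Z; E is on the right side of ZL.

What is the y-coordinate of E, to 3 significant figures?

58.1

T is at the origin; TZ runs at 59.0° with length 39.3, so Z = 39.3·(cos 59.0°, sin 59.0°) = (20.2, 33.7). ∠TZL = 66.6°, so ZL runs at 59.0° + (180° − 66.6°) = 172° from the x-axis; with |ZL| = 33.0, L = Z + 33.0·(cos 172°, sin 172°) = (-12.5, 38.1). ZL ⟂ LE; with |LE| = 20.2 on the right of ZL, E = L + 20.2·(0.132, 0.991) = (-9.80, 58.1). So E.y = 58.1.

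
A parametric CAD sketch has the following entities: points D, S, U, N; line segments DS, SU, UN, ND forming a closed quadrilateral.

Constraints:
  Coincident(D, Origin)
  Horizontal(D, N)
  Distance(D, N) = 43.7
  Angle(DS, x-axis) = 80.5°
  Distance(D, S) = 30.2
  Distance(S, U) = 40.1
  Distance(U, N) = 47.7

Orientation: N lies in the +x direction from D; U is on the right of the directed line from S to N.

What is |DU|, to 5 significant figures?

9.9779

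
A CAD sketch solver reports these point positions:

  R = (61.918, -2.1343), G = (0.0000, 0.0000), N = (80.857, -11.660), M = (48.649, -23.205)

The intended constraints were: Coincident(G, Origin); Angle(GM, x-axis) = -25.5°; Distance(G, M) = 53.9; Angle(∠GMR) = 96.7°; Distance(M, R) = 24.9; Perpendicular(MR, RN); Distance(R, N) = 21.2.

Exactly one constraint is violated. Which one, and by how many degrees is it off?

Perpendicular(MR, RN) — off by 5.50°.

G = (0.00, 0.00) ✓; GM at -25.50° ✓; |GM| = 53.90 ✓; ∠GMR = 96.70° ✓; |MR| = 24.90 ✓; ∠(MR, RN) = 84.50° ✗; |RN| = 21.20 ✓.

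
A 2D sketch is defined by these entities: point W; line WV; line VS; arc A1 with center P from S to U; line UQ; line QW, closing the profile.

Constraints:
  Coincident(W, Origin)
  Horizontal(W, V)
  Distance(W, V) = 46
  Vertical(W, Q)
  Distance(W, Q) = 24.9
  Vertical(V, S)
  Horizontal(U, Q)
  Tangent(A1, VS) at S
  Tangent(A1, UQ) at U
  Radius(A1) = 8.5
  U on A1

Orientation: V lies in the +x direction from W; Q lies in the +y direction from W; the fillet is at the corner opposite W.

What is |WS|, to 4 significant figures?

48.84

The virtual corner opposite W is at (46.00, 24.90). Tangency of A1 to VS means the radius PS is perpendicular to VS and the tangent condition forces PU to be normal to UQ, with radius 8.5, so the center P sits 8.5 in from both sides at P = (37.50, 16.40). That places the tangent points at S = (46.00, 16.40) on VS and U = (37.50, 24.90) on UQ. Then |WS| = |S − W| = 48.84.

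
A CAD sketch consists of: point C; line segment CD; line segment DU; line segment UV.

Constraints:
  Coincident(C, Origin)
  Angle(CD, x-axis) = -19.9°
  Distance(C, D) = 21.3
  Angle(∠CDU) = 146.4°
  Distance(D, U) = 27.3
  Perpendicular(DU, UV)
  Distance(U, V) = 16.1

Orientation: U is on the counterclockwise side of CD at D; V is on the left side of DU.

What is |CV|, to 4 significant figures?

45.25

∠CDU = 146.4°, so DU runs at -19.9° + (180° − 146.4°) = 13.70° from the x-axis; with |DU| = 27.3, U = D + 27.3·(cos 13.70°, sin 13.70°) = (46.55, -0.7844). The perpendicularity gives UV at right angles to DU; with |UV| = 16.1 on the left of DU, V = U + 16.1·(-0.2368, 0.9715) = (42.74, 14.86). Then |CV| = |V − C| = 45.25.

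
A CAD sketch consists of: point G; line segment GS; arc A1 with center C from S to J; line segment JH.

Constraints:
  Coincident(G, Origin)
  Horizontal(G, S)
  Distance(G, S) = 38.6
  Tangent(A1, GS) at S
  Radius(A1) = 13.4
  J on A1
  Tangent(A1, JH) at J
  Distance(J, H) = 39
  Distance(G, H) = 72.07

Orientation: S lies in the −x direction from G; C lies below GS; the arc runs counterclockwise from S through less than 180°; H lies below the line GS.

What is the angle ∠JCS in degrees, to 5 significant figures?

95.337°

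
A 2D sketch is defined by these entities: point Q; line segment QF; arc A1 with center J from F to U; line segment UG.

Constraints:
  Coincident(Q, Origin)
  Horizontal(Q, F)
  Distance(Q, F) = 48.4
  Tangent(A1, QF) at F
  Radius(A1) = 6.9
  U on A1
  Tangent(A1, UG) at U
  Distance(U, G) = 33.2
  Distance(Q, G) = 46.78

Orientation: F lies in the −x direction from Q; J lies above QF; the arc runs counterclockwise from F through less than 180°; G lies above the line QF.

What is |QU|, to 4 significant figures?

42.17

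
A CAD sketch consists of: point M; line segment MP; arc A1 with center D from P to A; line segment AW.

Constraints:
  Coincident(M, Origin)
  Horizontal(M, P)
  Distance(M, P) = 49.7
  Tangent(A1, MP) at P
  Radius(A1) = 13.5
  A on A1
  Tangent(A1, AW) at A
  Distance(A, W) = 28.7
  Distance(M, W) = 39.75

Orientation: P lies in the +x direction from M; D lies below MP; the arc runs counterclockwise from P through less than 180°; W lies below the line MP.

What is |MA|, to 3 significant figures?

38.6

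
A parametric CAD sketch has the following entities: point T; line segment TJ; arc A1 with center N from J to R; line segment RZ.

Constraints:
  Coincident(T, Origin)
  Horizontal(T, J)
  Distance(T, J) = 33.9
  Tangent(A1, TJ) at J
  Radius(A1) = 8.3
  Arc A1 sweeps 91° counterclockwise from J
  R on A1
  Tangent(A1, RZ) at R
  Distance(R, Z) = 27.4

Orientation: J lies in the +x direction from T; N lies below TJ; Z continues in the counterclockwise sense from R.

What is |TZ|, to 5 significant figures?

44.325

On A1, J sits at bearing 90° from N; a 91° counterclockwise sweep puts R at bearing 181°, so R = N + 8.3·(cos 181°, sin 181°) = (25.601, -8.4449). The tangent condition forces NR to be normal to RZ, so RZ runs along (−sin 181°, cos 181°); with |RZ| = 27.4, Z = (26.079, -35.841). Then |TZ| = |Z − T| = 44.325.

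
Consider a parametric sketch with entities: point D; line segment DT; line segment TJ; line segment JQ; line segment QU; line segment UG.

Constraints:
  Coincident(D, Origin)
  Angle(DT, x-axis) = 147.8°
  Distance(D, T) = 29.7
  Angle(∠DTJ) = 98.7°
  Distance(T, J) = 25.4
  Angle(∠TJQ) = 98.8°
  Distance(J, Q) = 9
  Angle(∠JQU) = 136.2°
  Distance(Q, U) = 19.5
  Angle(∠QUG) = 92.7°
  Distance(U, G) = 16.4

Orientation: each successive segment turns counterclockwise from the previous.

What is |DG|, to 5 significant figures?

14.642

∠JQU = 136.2° gives QU at -5.9000° from the x-axis; with |QU| = 19.5, U = (-16.545, -12.241). ∠QUG = 92.7° gives UG at 81.400° from the x-axis; with |UG| = 16.4, G = (-14.092, 3.9749). Then |DG| = |G − D| = 14.642.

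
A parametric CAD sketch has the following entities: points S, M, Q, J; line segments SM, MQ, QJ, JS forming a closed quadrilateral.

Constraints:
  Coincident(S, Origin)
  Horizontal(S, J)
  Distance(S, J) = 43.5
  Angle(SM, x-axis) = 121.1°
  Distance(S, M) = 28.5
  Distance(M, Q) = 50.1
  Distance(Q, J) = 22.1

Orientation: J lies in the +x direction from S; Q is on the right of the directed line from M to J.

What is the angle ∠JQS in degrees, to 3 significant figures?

137°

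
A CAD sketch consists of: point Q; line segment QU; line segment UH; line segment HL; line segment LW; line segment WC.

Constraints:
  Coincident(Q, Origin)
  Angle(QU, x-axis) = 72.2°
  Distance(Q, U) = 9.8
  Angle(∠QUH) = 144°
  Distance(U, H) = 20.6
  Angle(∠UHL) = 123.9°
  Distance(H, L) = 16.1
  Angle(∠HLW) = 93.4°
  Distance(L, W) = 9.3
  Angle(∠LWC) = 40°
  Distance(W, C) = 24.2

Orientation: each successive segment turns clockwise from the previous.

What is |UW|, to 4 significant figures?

29.21

Q is at the origin; QU runs at 72.2° with length 9.8, so U = (2.996, 9.331). ∠QUH = 144.0° gives UH at 36.20° from the x-axis; with |UH| = 20.6, H = (19.62, 21.50). ∠UHL = 123.9° gives HL at -19.90° from the x-axis; with |HL| = 16.1, L = (34.76, 16.02). ∠HLW = 93.4° gives LW at -106.5° from the x-axis; with |LW| = 9.3, W = (32.12, 7.100). Then |UW| = |W − U| = 29.21.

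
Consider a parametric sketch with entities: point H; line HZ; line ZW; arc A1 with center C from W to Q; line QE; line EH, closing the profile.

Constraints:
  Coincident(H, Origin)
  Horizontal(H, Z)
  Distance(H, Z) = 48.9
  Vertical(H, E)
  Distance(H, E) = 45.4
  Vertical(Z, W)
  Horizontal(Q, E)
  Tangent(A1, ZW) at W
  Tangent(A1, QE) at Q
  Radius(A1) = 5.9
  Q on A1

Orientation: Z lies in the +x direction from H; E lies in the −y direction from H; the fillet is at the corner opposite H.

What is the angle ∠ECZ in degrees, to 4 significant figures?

106.3°

H is at the origin; H and Z share the same y with |HZ| = 48.9 and Z on the +x side, so Z = (48.90, 0.000). HE is vertical with |HE| = 45.4 and E on the −y side, so E = (0.000, -45.40). The virtual corner opposite H is at (48.90, -45.40). A1 meets ZW tangentially, so CW is at right angles to ZW and tangency of A1 to QE means the radius CQ is perpendicular to QE, with radius 5.9, so the center C sits 5.9 in from both sides at C = (43.00, -39.50). Then cos ∠ECZ = CE·CZ / (|CE||CZ|), giving 106.3°.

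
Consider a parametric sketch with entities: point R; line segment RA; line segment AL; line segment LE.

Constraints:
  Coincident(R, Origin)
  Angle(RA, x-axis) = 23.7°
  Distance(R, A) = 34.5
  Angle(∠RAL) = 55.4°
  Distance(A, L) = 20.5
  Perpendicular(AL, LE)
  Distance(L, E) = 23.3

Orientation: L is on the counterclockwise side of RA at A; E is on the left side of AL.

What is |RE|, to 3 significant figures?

5.18

∠RAL = 55.4°, so AL runs at 23.7° + (180° − 55.4°) = 148° from the x-axis; with |AL| = 20.5, L = A + 20.5·(cos 148°, sin 148°) = (14.1, 24.6). AL is perpendicular to LE; with |LE| = 23.3 on the left of AL, E = L + 23.3·(-0.525, -0.851) = (1.91, 4.82). Then |RE| = |E − R| = 5.18.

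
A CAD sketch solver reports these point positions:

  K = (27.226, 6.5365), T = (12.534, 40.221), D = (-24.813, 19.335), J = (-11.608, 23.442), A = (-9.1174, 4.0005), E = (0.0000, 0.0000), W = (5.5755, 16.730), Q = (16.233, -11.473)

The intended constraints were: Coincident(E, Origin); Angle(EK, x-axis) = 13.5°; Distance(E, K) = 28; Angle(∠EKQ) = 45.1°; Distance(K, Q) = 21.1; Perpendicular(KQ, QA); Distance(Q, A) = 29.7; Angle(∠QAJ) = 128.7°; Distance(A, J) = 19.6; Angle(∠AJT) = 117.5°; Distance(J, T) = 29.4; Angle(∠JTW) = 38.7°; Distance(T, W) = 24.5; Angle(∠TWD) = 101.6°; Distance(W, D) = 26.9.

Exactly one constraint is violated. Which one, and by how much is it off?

Distance(W, D) = 26.9 — off by 3.60.

E = (0.00, 0.00) ✓; EK at 13.50° ✓; |EK| = 28.00 ✓; ∠EKQ = 45.10° ✓; |KQ| = 21.10 ✓; ∠(KQ, QA) = 90.00° ✓; |QA| = 29.70 ✓; ∠QAJ = 128.7° ✓; |AJ| = 19.60 ✓; ∠AJT = 117.5° ✓; |JT| = 29.40 ✓; ∠JTW = 38.70° ✓; |TW| = 24.50 ✓; ∠TWD = 101.6° ✓; |WD| = 30.50 ✗.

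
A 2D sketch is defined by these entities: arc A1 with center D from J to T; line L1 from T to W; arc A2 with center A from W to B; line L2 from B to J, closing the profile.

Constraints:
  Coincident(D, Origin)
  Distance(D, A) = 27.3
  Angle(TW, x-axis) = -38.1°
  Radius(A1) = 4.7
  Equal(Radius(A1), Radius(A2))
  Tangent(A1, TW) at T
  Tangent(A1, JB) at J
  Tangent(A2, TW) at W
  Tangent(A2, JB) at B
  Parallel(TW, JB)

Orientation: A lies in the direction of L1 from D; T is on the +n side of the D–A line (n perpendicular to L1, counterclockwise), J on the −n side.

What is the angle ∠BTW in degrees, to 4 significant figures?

19.00°

The slot axis is L1's direction at -38.1°, so u = (cos -38.1°, sin -38.1°) = (0.7869, -0.6170) and n = (−sin -38.1°, cos -38.1°) = (0.6170, 0.7869). D is at the origin and A lies 27.3 along u from D, so A = 27.3·u = (21.48, -16.85). Tangency of A1 to both parallel lines with radius 4.7 puts T and J at D ± 4.7·n: T = (2.900, 3.699), J = (-2.900, -3.699). Equal radii place W and B the same way about A: W = A + 4.7·n = (24.38, -13.15), B = A − 4.7·n = (18.58, -20.54). Then cos ∠BTW = TB·TW / (|TB||TW|), giving 19.00°.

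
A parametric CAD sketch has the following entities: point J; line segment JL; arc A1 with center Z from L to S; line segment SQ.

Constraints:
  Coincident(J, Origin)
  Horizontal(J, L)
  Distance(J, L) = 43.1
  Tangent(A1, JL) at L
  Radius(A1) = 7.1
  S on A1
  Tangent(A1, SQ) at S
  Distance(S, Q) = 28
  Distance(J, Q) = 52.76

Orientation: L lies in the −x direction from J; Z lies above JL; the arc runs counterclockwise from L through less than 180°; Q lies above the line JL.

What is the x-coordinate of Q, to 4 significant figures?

-38.87

J is at the origin; JL is horizontal with |JL| = 43.1 and L on the −x side, so L = (-43.10, 0.000). Since A1 is tangent to JL there, ZL ⟂ JL, so Z = L + (0, 7.1) = (-43.10, 7.100). Since ZS ⟂ SQ (tangency), |ZQ| = √(7.1² + 28.0²) = 28.89 regardless of where S sits on A1. So Q lies on both circle(J, 52.76) and circle(Z, 28.89); the above-JL intersection is Q = (-38.87, 35.67). S is the foot of the tangent from Q: S = (-36.04, 7.819).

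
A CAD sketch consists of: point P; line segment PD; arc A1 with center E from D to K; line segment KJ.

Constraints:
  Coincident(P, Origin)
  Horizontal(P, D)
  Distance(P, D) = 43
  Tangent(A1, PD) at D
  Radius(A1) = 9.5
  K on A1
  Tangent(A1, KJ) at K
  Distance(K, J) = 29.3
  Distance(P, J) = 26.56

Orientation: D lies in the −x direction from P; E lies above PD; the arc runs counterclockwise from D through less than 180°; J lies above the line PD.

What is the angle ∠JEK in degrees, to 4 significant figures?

72.04°

Checks: |EK| = 9.500 ✓; ∠(EK, KJ) = 90.00° ✓; |KJ| = 29.30 ✓; |PJ| = 26.56 ✓.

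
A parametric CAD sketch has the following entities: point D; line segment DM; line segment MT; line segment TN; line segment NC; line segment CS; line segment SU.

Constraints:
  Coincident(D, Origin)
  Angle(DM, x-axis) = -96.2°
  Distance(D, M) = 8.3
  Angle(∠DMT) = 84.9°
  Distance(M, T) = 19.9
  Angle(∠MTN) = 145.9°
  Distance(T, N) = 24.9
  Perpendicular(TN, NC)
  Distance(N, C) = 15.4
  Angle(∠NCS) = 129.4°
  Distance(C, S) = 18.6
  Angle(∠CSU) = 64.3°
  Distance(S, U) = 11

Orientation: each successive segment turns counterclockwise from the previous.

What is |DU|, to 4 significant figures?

19.18

D is at the origin; DM runs at -96.2° with length 8.3, so M = (-0.8964, -8.251). ∠DMT = 84.9° gives MT at -1.100° from the x-axis; with |MT| = 19.9, T = (19.00, -8.633). ∠MTN = 145.9° gives TN at 33.00° from the x-axis; with |TN| = 24.9, N = (39.88, 4.928). The perpendicularity gives NC at right angles to TN, so NC runs at 123.0°; with |NC| = 15.4, C = (31.50, 17.84). ∠NCS = 129.4° gives CS at 173.6° from the x-axis; with |CS| = 18.6, S = (13.01, 19.92). ∠CSU = 64.3° gives SU at -70.70° from the x-axis; with |SU| = 11.0, U = (16.65, 9.535). Then |DU| = |U − D| = 19.18.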